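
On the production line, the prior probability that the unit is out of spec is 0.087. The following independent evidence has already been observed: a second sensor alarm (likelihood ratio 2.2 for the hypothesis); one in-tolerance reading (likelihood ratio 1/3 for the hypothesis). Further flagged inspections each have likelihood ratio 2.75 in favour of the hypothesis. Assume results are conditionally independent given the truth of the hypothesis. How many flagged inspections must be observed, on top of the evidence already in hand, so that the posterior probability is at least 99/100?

Prior odds = 0.087/0.913 = 87/913.
Combined Bayes factor of the evidence already in hand = 2.2 × (1/3) = 11/15.
Odds after that evidence = (87/913) × 11/15 = 29/415.
Target odds = 0.99/0.01 = 99.
Need 2.75ⁿ ≥ 99 ÷ (29/415) = 41085/29.
2.75⁷ = 19487171/16384 falls short of 41085/29 but 2.75⁸ = 214358881/65536 reaches it, so n = 8.

8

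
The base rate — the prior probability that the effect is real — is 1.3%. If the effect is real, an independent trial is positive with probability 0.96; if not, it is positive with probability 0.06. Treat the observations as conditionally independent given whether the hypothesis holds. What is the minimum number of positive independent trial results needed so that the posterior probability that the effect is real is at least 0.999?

Prior odds: 0.013 ÷ 0.987 = 13/987.
Likelihood ratio of a positive = 0.96/0.06 = 16.
Target posterior odds = 0.999/0.001 = 999.
Need (13/987) × 16ⁿ ≥ 999, i.e. 16ⁿ ≥ 986013/13.
16⁴ = 65536 falls short of 986013/13 but 16⁵ = 1048576 reaches it, so n = 5.

5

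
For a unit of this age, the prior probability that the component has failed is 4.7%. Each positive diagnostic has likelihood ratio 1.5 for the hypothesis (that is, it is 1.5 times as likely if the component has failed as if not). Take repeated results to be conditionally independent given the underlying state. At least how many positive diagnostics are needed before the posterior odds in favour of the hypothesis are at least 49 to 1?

Prior odds = 0.047/0.953 = 47/953.
Likelihood ratio per positive diagnostic = 1.5.
Target odds = 49.
Require 1.5ⁿ ≥ 49 ÷ (47/953) = 46697/47.
1.5¹⁷ = 129140163/131072 falls short of 46697/47 but 1.5¹⁸ = 387420489/262144 reaches it, so n = 18.

18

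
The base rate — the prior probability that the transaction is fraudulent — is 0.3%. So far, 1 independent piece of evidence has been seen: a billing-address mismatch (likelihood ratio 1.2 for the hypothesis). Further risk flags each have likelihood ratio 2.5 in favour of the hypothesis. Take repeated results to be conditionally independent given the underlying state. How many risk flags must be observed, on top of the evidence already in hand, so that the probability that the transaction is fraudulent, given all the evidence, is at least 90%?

9

Prior odds = 0.003/0.997 = 3/997.
Bayes factor of the evidence already in hand = 1.2.
Odds after that evidence = (3/997) × 1.2 = 18/4985.
Target odds = 0.9/0.1 = 9.
Need 2.5ⁿ ≥ 9 ÷ (18/4985) = 2492.5.
2.5⁸ = 390625/256 falls short of 2492.5 but 2.5⁹ = 1953125/512 reaches it, so n = 9.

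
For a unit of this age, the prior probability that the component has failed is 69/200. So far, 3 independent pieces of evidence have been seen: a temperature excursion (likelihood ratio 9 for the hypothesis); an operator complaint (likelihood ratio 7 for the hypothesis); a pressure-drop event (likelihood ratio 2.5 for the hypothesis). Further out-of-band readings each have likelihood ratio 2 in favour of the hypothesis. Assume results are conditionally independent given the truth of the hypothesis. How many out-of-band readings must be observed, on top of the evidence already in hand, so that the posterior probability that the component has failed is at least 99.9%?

4

Prior odds = 0.345/0.655 = 69/131.
Combined Bayes factor of the evidence already in hand = 9 × 7 × 2.5 = 157.5.
Odds after that evidence = (69/131) × 157.5 = 21735/262.
Target odds = 0.999/0.001 = 999.
Need 2ⁿ ≥ 999 ÷ (21735/262) = 9694/805.
2³ = 8 falls short of 9694/805 but 2⁴ = 16 reaches it, so n = 4.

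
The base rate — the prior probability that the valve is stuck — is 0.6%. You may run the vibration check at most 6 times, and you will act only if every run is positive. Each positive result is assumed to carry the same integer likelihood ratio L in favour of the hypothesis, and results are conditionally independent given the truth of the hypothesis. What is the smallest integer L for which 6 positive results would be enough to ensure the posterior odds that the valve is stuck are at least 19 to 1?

Prior odds = 0.006/0.994 = 3/497.
Target odds = 19.
Need L⁶ ≥ 19 ÷ (3/497) = 9443/3.
3⁶ = 729 < 9443/3 ≤ 4096 = 4⁶, so L = 4.

4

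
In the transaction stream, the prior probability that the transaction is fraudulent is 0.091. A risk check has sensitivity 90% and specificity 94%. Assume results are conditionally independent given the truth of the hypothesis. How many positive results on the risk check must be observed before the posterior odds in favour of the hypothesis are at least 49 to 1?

Prior odds: 0.091 ÷ 0.909 = 91/909.
False-positive rate = 1 − 0.94 = 0.06; likelihood ratio of a positive = 0.9/0.06 = 15.
Target odds = 49.
Need (91/909) × 15ⁿ ≥ 49, i.e. 15ⁿ ≥ 6363/13.
15² = 225 falls short of 6363/13 but 15³ = 3375 reaches it, so n = 3.

3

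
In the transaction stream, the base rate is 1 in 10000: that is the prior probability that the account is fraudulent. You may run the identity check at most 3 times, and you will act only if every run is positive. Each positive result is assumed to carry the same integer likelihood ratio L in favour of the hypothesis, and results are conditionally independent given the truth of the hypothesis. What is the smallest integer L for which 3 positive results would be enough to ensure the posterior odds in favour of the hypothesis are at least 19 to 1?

Prior odds = 0.0001/0.9999 = 1/9999.
Target odds = 19.
Need L³ ≥ 19 ÷ (1/9999) = 189981.
57³ = 185193 < 189981 ≤ 195112 = 58³, so L = 58.

58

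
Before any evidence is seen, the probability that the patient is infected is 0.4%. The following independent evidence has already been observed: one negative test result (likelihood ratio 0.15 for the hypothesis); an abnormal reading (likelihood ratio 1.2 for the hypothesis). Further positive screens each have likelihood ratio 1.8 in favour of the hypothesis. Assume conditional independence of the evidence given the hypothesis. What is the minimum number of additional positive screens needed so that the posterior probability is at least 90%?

Prior odds = 0.004/0.996 = 1/249.
Combined Bayes factor of the evidence already in hand = 0.15 × 1.2 = 0.18.
Odds after that evidence = (1/249) × 0.18 = 3/4150.
Target odds = 0.9/0.1 = 9.
Need 1.8ⁿ ≥ 9 ÷ (3/4150) = 12450.
1.8¹⁶ ≈12144 falls short of 12450 but 1.8¹⁷ ≈21859.1 reaches it, so n = 17.

17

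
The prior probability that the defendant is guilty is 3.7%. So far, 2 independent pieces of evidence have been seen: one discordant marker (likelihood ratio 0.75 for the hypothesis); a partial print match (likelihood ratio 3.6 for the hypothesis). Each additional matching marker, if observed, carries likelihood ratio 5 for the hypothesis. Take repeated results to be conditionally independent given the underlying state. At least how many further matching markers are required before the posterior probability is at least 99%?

Prior odds = 0.037/0.963 = 37/963.
Combined Bayes factor of the evidence already in hand = 0.75 × 3.6 = 2.7.
Odds after that evidence = (37/963) × 2.7 = 111/1070.
Target odds = 0.99/0.01 = 99.
Need 5ⁿ ≥ 99 ÷ (111/1070) = 35310/37.
5⁴ = 625 falls short of 35310/37 but 5⁵ = 3125 reaches it, so n = 5.

5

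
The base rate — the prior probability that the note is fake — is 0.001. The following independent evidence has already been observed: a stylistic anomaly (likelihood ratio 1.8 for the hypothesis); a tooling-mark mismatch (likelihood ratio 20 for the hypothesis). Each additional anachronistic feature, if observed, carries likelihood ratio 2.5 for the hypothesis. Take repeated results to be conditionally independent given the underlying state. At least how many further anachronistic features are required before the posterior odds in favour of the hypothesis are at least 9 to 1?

7

Prior odds = 0.001/0.999 = 1/999.
Combined Bayes factor of the evidence already in hand = 1.8 × 20 = 36.
Odds after that evidence = (1/999) × 36 = 4/111.
Target odds = 9.
Need 2.5ⁿ ≥ 9 ÷ (4/111) = 249.75.
2.5⁶ = 244.140625 falls short of 249.75 but 2.5⁷ = 610.3515625 reaches it, so n = 7.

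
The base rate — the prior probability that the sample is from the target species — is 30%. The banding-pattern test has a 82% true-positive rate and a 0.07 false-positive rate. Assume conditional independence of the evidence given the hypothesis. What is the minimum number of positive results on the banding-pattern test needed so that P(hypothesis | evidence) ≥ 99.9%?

4

Prior odds: 0.3 ÷ 0.7 = 3/7.
Likelihood ratio of a positive result = 0.82/0.07 = 82/7.
Target odds: 0.999 ÷ 0.001 = 999.
Require (82/7)ⁿ ≥ 999 ÷ (3/7) = 2331.
(82/7)³ = 551368/343 falls short of 2331 but (82/7)⁴ = 45212176/2401 reaches it, so n = 4.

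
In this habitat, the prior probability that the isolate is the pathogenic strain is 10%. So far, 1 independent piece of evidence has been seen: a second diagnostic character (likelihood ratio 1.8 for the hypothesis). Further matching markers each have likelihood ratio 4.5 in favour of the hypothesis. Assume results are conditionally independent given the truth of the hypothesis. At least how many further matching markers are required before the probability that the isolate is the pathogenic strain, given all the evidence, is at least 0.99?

5

Prior odds = 0.1/0.9 = 1/9.
Bayes factor of the evidence already in hand = 1.8.
Odds after that evidence = (1/9) × 1.8 = 0.2.
Target odds = 0.99/0.01 = 99.
Need 4.5ⁿ ≥ 99 ÷ 0.2 = 495.
4.5⁴ = 410.0625 falls short of 495 but 4.5⁵ = 1845.28125 reaches it, so n = 5.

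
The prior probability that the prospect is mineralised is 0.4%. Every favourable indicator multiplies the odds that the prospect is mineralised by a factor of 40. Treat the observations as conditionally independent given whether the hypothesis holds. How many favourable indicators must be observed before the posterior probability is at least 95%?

3

Prior odds: 0.004 ÷ 0.996 = 1/249.
Likelihood ratio per favourable indicator = 40.
Target odds: 0.95 ÷ 0.05 = 19.
Need (1/249) × 40ⁿ ≥ 19, i.e. 40ⁿ ≥ 4731.
40² = 1600 falls short of 4731 but 40³ = 64000 reaches it, so n = 3.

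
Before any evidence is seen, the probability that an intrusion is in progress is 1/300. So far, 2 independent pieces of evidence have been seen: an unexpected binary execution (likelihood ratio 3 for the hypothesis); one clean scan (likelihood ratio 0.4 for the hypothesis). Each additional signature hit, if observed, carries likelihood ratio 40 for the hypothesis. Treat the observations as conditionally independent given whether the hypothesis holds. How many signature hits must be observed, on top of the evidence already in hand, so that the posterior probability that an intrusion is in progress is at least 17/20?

2

Prior odds = (1/300)/(299/300) = 1/299.
Combined Bayes factor of the evidence already in hand = 3 × 0.4 = 1.2.
Odds after that evidence = (1/299) × 1.2 = 6/1495.
Target odds = 0.85/0.15 = 17/3.
Need 40ⁿ ≥ 17/3 ÷ (6/1495) = 25415/18.
40¹ = 40 falls short of 25415/18 but 40² = 1600 reaches it, so n = 2.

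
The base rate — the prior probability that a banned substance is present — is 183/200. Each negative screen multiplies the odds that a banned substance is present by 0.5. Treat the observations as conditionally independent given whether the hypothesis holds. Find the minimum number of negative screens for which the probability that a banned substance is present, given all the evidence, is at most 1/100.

11

Prior odds: 0.915 ÷ 0.085 = 183/17.
Likelihood ratio per negative screen = 0.5.
Target odds: 0.01 ÷ 0.99 = 1/99.
Require 0.5ⁿ ≤ 1/99 ÷ (183/17) = 17/18117.
0.5¹⁰ = 1/1024 is still above 17/18117 but 0.5¹¹ = 1/2048 is at or below it, so n = 11.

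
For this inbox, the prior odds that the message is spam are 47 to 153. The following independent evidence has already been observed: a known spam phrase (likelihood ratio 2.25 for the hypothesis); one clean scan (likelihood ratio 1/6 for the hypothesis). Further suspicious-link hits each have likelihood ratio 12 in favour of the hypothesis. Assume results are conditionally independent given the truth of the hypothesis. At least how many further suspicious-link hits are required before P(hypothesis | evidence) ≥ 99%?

Prior odds = 47/153.
Combined Bayes factor of the evidence already in hand = 2.25 × (1/6) = 0.375.
Odds after that evidence = (47/153) × 0.375 = 47/408.
Target odds = 0.99/0.01 = 99.
Need 12ⁿ ≥ 99 ÷ (47/408) = 40392/47.
12² = 144 falls short of 40392/47 but 12³ = 1728 reaches it, so n = 3.

3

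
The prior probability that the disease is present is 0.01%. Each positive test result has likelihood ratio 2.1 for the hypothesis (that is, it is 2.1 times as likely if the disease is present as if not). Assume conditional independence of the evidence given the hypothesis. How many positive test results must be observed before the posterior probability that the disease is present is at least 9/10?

16

Prior odds = 0.0001/0.9999 = 1/9999.
Likelihood ratio per positive test result = 2.1.
Target odds: 0.9 ÷ 0.1 = 9.
Need (1/9999) × 2.1ⁿ ≥ 9, i.e. 2.1ⁿ ≥ 89991.
2.1¹⁵ ≈68122.3 falls short of 89991 but 2.1¹⁶ ≈143057 reaches it, so n = 16.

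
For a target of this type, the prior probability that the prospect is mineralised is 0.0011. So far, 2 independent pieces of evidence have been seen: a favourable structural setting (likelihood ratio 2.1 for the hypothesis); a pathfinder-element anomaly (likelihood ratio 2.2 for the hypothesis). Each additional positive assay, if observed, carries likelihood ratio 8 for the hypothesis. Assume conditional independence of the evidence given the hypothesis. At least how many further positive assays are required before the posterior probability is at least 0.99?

5

Prior odds = 0.0011/0.9989 = 11/9989.
Combined Bayes factor of the evidence already in hand = 2.1 × 2.2 = 4.62.
Odds after that evidence = (11/9989) × 4.62 = 363/71350.
Target odds = 0.99/0.01 = 99.
Need 8ⁿ ≥ 99 ÷ (363/71350) = 214050/11.
8⁴ = 4096 falls short of 214050/11 but 8⁵ = 32768 reaches it, so n = 5.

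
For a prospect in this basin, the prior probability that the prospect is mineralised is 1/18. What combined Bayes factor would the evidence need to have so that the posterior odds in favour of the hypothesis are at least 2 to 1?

Prior odds = (1/18)/(17/18) = 1/17.
Target odds = 2.
Required Bayes factor = 2 ÷ (1/17) = 34.

34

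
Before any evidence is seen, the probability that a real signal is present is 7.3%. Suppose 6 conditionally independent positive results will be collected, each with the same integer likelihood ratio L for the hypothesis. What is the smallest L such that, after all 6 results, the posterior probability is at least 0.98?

Prior odds = 0.073/0.927 = 73/927.
Target odds = 0.98/0.02 = 49.
Need L⁶ ≥ 49 ÷ (73/927) = 45423/73.
2⁶ = 64 < 45423/73 ≤ 729 = 3⁶, so L = 3.

3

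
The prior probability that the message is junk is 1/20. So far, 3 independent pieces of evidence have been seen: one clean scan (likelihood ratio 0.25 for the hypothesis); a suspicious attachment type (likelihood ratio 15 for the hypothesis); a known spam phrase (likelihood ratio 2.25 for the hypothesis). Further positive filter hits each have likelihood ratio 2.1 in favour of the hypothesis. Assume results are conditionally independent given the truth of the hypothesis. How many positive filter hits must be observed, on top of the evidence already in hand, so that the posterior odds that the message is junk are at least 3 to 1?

Prior odds = 0.05/0.95 = 1/19.
Combined Bayes factor of the evidence already in hand = 0.25 × 15 × 2.25 = 8.4375.
Odds after that evidence = (1/19) × 8.4375 = 135/304.
Target odds = 3.
Need 2.1ⁿ ≥ 3 ÷ (135/304) = 304/45.
2.1² = 4.41 falls short of 304/45 but 2.1³ = 9.261 reaches it, so n = 3.

3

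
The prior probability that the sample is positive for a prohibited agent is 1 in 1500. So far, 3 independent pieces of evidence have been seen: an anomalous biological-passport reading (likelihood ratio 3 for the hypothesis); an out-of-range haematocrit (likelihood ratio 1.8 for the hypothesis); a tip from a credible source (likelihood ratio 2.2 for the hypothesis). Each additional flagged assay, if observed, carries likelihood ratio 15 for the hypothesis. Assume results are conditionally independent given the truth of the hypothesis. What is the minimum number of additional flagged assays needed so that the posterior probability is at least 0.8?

3

Prior odds = (1/1500)/(1499/1500) = 1/1499.
Combined Bayes factor of the evidence already in hand = 3 × 1.8 × 2.2 = 11.88.
Odds after that evidence = (1/1499) × 11.88 = 297/37475.
Target odds = 0.8/0.2 = 4.
Need 15ⁿ ≥ 4 ÷ (297/37475) = 149900/297.
15² = 225 falls short of 149900/297 but 15³ = 3375 reaches it, so n = 3.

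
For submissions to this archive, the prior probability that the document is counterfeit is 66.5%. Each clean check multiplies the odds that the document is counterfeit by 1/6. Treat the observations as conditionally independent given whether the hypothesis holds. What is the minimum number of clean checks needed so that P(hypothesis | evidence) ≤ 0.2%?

4

Prior odds = 0.665/0.335 = 133/67.
Likelihood ratio per clean check = 1/6.
Target odds: 0.002 ÷ 0.998 = 1/499.
Require (1/6)ⁿ ≤ 1/499 ÷ (133/67) = 67/66367.
(1/6)³ = 1/216 is still above 67/66367 but (1/6)⁴ = 1/1296 is at or below it, so n = 4.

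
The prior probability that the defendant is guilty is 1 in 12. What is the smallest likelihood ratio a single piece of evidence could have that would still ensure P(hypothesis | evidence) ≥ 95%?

209

Prior odds = (1/12)/(11/12) = 1/11.
Target odds = 0.95/0.05 = 19.
Required Bayes factor = 19 ÷ (1/11) = 209.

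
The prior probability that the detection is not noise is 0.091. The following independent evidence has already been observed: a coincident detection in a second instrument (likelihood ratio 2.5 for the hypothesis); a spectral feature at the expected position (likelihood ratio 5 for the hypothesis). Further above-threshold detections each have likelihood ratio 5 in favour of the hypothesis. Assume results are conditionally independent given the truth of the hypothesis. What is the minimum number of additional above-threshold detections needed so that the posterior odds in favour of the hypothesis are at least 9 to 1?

2

Prior odds = 0.091/0.909 = 91/909.
Combined Bayes factor of the evidence already in hand = 2.5 × 5 = 12.5.
Odds after that evidence = (91/909) × 12.5 = 2275/1818.
Target odds = 9.
Need 5ⁿ ≥ 9 ÷ (2275/1818) = 16362/2275.
5¹ = 5 falls short of 16362/2275 but 5² = 25 reaches it, so n = 2.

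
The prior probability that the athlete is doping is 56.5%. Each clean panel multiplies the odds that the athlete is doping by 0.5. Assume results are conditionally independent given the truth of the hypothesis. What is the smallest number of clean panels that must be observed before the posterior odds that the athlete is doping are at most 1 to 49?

6

Prior odds = 0.565/0.435 = 113/87.
Likelihood ratio per clean panel = 0.5.
Target odds = 1/49.
Require 0.5ⁿ ≤ 1/49 ÷ (113/87) = 87/5537.
0.5⁵ = 0.03125 is still above 87/5537 but 0.5⁶ = 0.015625 is at or below it, so n = 6.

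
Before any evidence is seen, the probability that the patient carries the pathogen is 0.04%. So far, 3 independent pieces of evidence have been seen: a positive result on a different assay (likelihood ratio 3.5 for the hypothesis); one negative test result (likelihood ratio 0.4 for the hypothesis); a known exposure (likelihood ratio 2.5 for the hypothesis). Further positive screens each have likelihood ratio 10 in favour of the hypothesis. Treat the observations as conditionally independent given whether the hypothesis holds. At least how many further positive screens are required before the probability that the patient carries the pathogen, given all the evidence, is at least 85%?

4

Prior odds = 0.0004/0.9996 = 1/2499.
Combined Bayes factor of the evidence already in hand = 3.5 × 0.4 × 2.5 = 3.5.
Odds after that evidence = (1/2499) × 3.5 = 1/714.
Target odds = 0.85/0.15 = 17/3.
Need 10ⁿ ≥ 17/3 ÷ (1/714) = 4046.
10³ = 1000 falls short of 4046 but 10⁴ = 10000 reaches it, so n = 4.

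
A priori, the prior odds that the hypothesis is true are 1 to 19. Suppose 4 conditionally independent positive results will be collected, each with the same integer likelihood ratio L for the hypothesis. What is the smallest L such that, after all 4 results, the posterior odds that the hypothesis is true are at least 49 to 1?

6

Prior odds = 1/19.
Target odds = 49.
Need L⁴ ≥ 49 ÷ (1/19) = 931.
5⁴ = 625 < 931 ≤ 1296 = 6⁴, so L = 6.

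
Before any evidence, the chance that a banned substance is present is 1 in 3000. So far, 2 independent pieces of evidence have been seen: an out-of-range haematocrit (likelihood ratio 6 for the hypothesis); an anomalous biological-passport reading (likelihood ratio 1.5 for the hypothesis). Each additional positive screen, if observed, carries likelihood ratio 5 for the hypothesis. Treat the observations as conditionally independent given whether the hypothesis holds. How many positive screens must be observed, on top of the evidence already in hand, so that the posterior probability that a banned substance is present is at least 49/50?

Prior odds = (1/3000)/(2999/3000) = 1/2999.
Combined Bayes factor of the evidence already in hand = 6 × 1.5 = 9.
Odds after that evidence = (1/2999) × 9 = 9/2999.
Target odds = 0.98/0.02 = 49.
Need 5ⁿ ≥ 49 ÷ (9/2999) = 146951/9.
5⁶ = 15625 falls short of 146951/9 but 5⁷ = 78125 reaches it, so n = 7.

7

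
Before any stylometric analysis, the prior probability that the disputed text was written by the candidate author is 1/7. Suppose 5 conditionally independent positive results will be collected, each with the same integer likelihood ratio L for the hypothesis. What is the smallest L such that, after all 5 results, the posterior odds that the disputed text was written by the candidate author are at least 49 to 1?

4

Prior odds = (1/7)/(6/7) = 1/6.
Target odds = 49.
Need L⁵ ≥ 49 ÷ (1/6) = 294.
3⁵ = 243 < 294 ≤ 1024 = 4⁵, so L = 4.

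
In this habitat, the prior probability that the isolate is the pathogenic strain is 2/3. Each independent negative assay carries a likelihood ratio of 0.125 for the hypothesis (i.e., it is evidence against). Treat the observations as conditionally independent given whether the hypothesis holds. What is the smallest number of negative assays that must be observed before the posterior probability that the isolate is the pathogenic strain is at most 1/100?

Prior odds = (2/3)/(1/3) = 2.
Likelihood ratio per negative assay = 0.125.
Target posterior odds = 0.01/0.99 = 1/99.
Need 2 × 0.125ⁿ ≤ 1/99, i.e. 0.125ⁿ ≤ 1/198.
0.125² = 0.015625 is still above 1/198 but 0.125³ = 0.001953125 is at or below it, so n = 3.

3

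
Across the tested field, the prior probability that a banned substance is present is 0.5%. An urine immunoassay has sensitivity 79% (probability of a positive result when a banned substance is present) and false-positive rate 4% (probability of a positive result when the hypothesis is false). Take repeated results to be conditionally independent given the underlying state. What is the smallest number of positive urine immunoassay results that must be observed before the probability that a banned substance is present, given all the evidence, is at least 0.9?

3

Prior odds = 0.005/0.995 = 1/199.
Likelihood ratio of a positive result = 0.79/0.04 = 19.75.
Target posterior odds = 0.9/0.1 = 9.
Need (1/199) × 19.75ⁿ ≥ 9, i.e. 19.75ⁿ ≥ 1791.
19.75² = 390.0625 falls short of 1791 but 19.75³ = 7703.734375 reaches it, so n = 3.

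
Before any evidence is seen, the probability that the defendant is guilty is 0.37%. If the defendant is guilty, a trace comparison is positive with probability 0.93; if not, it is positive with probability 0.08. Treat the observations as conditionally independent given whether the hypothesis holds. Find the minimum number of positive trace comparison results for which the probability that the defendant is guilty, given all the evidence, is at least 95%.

Prior odds = 0.0037/0.9963 = 37/9963.
Likelihood ratio of a positive = 0.93/0.08 = 11.625.
Target odds: 0.95 ÷ 0.05 = 19.
Require 11.625ⁿ ≥ 19 ÷ (37/9963) = 189297/37.
11.625³ = 804357/512 falls short of 189297/37 but 11.625⁴ = 74805201/4096 reaches it, so n = 4.

4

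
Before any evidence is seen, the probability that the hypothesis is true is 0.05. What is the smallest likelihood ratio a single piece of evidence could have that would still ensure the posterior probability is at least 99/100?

Prior odds = 0.05/0.95 = 1/19.
Target odds = 0.99/0.01 = 99.
Required Bayes factor = 99 ÷ (1/19) = 1881.

1881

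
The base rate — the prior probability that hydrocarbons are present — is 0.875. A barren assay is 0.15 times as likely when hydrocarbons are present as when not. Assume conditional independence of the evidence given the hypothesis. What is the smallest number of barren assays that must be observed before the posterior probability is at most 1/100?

4

Prior odds: 0.875 ÷ 0.125 = 7.
Likelihood ratio per barren assay = 0.15.
Target posterior odds = 0.01/0.99 = 1/99.
Need 7 × 0.15ⁿ ≤ 1/99, i.e. 0.15ⁿ ≤ 1/693.
0.15³ = 0.003375 is still above 1/693 but 0.15⁴ = 81/160000 is at or below it, so n = 4.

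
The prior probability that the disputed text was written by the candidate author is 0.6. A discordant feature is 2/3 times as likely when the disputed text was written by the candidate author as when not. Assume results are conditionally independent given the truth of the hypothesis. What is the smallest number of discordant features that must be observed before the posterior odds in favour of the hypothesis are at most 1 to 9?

Prior odds: 0.6 ÷ 0.4 = 1.5.
Likelihood ratio per discordant feature = 2/3.
Target odds = 1/9.
Need 1.5 × (2/3)ⁿ ≤ 1/9, i.e. (2/3)ⁿ ≤ 2/27.
(2/3)⁶ = 64/729 is still above 2/27 but (2/3)⁷ = 128/2187 is at or below it, so n = 7.

7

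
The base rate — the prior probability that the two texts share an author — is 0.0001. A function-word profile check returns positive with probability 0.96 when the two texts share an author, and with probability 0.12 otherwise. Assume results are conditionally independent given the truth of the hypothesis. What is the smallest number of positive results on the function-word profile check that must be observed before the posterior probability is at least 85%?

6

Prior odds = 0.0001/0.9999 = 1/9999.
Likelihood ratio of a positive result = 0.96/0.12 = 8.
Target odds: 0.85 ÷ 0.15 = 17/3.
Need (1/9999) × 8ⁿ ≥ 17/3, i.e. 8ⁿ ≥ 56661.
8⁵ = 32768 falls short of 56661 but 8⁶ = 262144 reaches it, so n = 6.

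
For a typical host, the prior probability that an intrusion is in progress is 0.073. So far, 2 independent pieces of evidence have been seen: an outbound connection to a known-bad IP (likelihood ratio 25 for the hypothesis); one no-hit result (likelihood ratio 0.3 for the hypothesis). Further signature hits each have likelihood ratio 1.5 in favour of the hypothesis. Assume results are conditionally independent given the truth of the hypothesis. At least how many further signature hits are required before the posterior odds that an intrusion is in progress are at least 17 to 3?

Prior odds = 0.073/0.927 = 73/927.
Combined Bayes factor of the evidence already in hand = 25 × 0.3 = 7.5.
Odds after that evidence = (73/927) × 7.5 = 365/618.
Target odds = 17/3.
Need 1.5ⁿ ≥ 17/3 ÷ (365/618) = 3502/365.
1.5⁵ = 7.59375 falls short of 3502/365 but 1.5⁶ = 11.390625 reaches it, so n = 6.

6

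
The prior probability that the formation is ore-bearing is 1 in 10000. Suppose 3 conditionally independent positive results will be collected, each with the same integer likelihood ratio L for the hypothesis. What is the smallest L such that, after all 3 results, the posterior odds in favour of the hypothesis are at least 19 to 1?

58

Prior odds = 0.0001/0.9999 = 1/9999.
Target odds = 19.
Need L³ ≥ 19 ÷ (1/9999) = 189981.
57³ = 185193 < 189981 ≤ 195112 = 58³, so L = 58.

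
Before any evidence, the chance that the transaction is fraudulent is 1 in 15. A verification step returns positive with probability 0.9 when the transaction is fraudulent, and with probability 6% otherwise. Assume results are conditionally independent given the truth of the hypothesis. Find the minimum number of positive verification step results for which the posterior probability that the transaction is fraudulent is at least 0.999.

Prior odds = (1/15)/(14/15) = 1/14.
Likelihood ratio of a positive result = 0.9/0.06 = 15.
Target odds: 0.999 ÷ 0.001 = 999.
Require 15ⁿ ≥ 999 ÷ (1/14) = 13986.
15³ = 3375 falls short of 13986 but 15⁴ = 50625 reaches it, so n = 4.

4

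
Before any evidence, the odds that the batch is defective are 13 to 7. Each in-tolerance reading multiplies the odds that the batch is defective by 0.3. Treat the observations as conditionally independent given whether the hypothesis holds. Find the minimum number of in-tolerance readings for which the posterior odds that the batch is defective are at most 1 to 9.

3

Prior odds = 13/7.
Likelihood ratio per in-tolerance reading = 0.3.
Target odds = 1/9.
Need (13/7) × 0.3ⁿ ≤ 1/9, i.e. 0.3ⁿ ≤ 7/117.
0.3² = 0.09 is still above 7/117 but 0.3³ = 0.027 is at or below it, so n = 3.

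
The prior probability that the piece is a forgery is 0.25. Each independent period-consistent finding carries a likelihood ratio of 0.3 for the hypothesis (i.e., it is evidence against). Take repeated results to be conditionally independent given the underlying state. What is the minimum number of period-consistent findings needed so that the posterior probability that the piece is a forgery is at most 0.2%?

5

Prior odds = 0.25/0.75 = 1/3.
Likelihood ratio per period-consistent finding = 0.3.
Target posterior odds = 0.002/0.998 = 1/499.
Require 0.3ⁿ ≤ 1/499 ÷ (1/3) = 3/499.
0.3⁴ = 0.0081 is still above 3/499 but 0.3⁵ = 243/100000 is at or below it, so n = 5.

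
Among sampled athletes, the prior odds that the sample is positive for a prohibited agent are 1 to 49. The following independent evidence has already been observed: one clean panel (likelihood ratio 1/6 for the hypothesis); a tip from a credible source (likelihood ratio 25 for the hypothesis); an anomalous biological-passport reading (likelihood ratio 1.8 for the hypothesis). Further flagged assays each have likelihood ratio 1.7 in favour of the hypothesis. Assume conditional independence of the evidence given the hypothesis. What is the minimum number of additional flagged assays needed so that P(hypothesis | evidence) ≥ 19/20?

10

Prior odds = 1/49.
Combined Bayes factor of the evidence already in hand = (1/6) × 25 × 1.8 = 7.5.
Odds after that evidence = (1/49) × 7.5 = 15/98.
Target odds = 0.95/0.05 = 19.
Need 1.7ⁿ ≥ 19 ÷ (15/98) = 1862/15.
1.7⁹ ≈118.588 falls short of 1862/15 but 1.7¹⁰ ≈201.599 reaches it, so n = 10.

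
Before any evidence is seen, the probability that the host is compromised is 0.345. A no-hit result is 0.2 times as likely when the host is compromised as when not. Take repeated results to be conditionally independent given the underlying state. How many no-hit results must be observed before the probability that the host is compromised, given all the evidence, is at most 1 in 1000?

4

Prior odds: 0.345 ÷ 0.655 = 69/131.
Likelihood ratio per no-hit result = 0.2.
Target posterior odds = 0.001/0.999 = 1/999.
Require 0.2ⁿ ≤ 1/999 ÷ (69/131) = 131/68931.
0.2³ = 0.008 is still above 131/68931 but 0.2⁴ = 0.0016 is at or below it, so n = 4.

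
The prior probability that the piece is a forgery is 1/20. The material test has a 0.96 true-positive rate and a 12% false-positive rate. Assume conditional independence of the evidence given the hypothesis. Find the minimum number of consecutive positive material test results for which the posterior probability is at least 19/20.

3

Prior odds = 0.05/0.95 = 1/19.
Likelihood ratio of a positive result = 0.96/0.12 = 8.
Target posterior odds = 0.95/0.05 = 19.
Need (1/19) × 8ⁿ ≥ 19, i.e. 8ⁿ ≥ 361.
8² = 64 falls short of 361 but 8³ = 512 reaches it, so n = 3.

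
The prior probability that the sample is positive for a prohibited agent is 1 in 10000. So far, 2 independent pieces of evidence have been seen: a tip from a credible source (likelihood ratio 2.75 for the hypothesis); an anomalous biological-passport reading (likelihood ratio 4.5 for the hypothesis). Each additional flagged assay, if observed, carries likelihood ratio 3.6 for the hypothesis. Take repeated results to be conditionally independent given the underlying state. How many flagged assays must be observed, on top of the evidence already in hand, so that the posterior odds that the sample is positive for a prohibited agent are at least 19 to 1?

Prior odds = 0.0001/0.9999 = 1/9999.
Combined Bayes factor of the evidence already in hand = 2.75 × 4.5 = 12.375.
Odds after that evidence = (1/9999) × 12.375 = 1/808.
Target odds = 19.
Need 3.6ⁿ ≥ 19 ÷ (1/808) = 15352.
3.6⁷ = 612220032/78125 falls short of 15352 but 3.6⁸ ≈28211.1 reaches it, so n = 8.

8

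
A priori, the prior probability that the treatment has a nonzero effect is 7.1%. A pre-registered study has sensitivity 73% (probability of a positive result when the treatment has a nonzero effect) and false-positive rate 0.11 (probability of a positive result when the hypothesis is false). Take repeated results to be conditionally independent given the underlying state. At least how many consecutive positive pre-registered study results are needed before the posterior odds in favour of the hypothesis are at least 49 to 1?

4

Prior odds = 0.071/0.929 = 71/929.
Likelihood ratio of a positive result = 0.73/0.11 = 73/11.
Target odds = 49.
Need (71/929) × (73/11)ⁿ ≥ 49, i.e. (73/11)ⁿ ≥ 45521/71.
(73/11)³ = 389017/1331 falls short of 45521/71 but (73/11)⁴ = 28398241/14641 reaches it, so n = 4.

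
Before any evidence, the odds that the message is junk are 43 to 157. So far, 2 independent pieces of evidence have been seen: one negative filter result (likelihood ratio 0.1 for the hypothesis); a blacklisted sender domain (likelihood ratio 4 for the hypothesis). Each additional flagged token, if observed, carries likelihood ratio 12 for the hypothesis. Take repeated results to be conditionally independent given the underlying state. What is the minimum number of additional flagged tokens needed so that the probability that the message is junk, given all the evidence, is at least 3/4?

Prior odds = 43/157.
Combined Bayes factor of the evidence already in hand = 0.1 × 4 = 0.4.
Odds after that evidence = (43/157) × 0.4 = 86/785.
Target odds = 0.75/0.25 = 3.
Need 12ⁿ ≥ 3 ÷ (86/785) = 2355/86.
12¹ = 12 falls short of 2355/86 but 12² = 144 reaches it, so n = 2.

2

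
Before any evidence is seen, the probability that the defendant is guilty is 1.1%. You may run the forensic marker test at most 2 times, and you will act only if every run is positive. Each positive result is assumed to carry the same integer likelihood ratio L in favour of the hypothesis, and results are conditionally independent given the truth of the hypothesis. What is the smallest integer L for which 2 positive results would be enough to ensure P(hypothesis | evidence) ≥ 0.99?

95

Prior odds = 0.011/0.989 = 11/989.
Target odds = 0.99/0.01 = 99.
Need L² ≥ 99 ÷ (11/989) = 8901.
94² = 8836 < 8901 ≤ 9025 = 95², so L = 95.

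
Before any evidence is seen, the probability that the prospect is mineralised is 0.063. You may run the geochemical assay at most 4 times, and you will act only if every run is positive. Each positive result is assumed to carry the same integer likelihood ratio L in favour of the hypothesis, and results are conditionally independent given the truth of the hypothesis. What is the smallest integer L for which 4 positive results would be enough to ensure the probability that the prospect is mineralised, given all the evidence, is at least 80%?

3

Prior odds = 0.063/0.937 = 63/937.
Target odds = 0.8/0.2 = 4.
Need L⁴ ≥ 4 ÷ (63/937) = 3748/63.
2⁴ = 16 < 3748/63 ≤ 81 = 3⁴, so L = 3.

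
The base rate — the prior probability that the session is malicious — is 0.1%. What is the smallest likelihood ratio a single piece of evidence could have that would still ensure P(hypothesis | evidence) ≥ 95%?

Prior odds = 0.001/0.999 = 1/999.
Target odds = 0.95/0.05 = 19.
Required Bayes factor = 19 ÷ (1/999) = 18981.

18981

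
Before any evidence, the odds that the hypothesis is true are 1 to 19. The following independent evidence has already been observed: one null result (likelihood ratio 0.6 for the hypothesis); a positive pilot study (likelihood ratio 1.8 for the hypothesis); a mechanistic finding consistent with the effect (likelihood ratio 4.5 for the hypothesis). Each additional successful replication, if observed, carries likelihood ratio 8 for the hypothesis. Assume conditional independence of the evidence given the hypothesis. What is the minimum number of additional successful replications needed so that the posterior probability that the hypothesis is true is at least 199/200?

4

Prior odds = 1/19.
Combined Bayes factor of the evidence already in hand = 0.6 × 1.8 × 4.5 = 4.86.
Odds after that evidence = (1/19) × 4.86 = 243/950.
Target odds = 0.995/0.005 = 199.
Need 8ⁿ ≥ 199 ÷ (243/950) = 189050/243.
8³ = 512 falls short of 189050/243 but 8⁴ = 4096 reaches it, so n = 4.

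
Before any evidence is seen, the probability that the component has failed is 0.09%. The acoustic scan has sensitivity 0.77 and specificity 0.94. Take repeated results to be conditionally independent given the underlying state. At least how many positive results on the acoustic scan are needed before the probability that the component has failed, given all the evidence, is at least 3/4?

4

Prior odds = 0.0009/0.9991 = 9/9991.
False-positive rate = 1 − 0.94 = 0.06; likelihood ratio of a positive = 0.77/0.06 = 77/6.
Target posterior odds = 0.75/0.25 = 3.
Need (9/9991) × (77/6)ⁿ ≥ 3, i.e. (77/6)ⁿ ≥ 9991/3.
(77/6)³ = 456533/216 falls short of 9991/3 but (77/6)⁴ = 35153041/1296 reaches it, so n = 4.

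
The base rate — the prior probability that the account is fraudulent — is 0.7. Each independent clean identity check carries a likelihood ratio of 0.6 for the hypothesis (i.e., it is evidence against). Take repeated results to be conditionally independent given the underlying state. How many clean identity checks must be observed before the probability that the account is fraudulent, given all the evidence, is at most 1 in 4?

Prior odds: 0.7 ÷ 0.3 = 7/3.
Likelihood ratio per clean identity check = 0.6.
Target posterior odds = 0.25/0.75 = 1/3.
Require 0.6ⁿ ≤ 1/3 ÷ (7/3) = 1/7.
0.6³ = 0.216 is still above 1/7 but 0.6⁴ = 0.1296 is at or below it, so n = 4.

4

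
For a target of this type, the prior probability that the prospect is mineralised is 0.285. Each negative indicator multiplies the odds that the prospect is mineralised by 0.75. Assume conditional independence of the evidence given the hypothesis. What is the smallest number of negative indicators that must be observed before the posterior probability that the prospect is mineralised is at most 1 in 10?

Prior odds = 0.285/0.715 = 57/143.
Likelihood ratio per negative indicator = 0.75.
Target posterior odds = 0.1/0.9 = 1/9.
Need (57/143) × 0.75ⁿ ≤ 1/9, i.e. 0.75ⁿ ≤ 143/513.
0.75⁴ = 0.31640625 is still above 143/513 but 0.75⁵ = 243/1024 is at or below it, so n = 5.

5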